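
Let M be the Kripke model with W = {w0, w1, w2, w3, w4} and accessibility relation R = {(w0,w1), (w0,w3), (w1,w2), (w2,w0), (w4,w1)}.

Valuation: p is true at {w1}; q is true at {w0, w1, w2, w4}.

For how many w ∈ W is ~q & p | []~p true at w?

3

w0: ~q & p is F, []~p is F. ✗
w1: ~q & p is F, []~p is T. ✓
w2: ~q & p is F, []~p is T. ✓
w3: ~q & p is F, []~p is T. ✓
w4: ~q & p is F, []~p is F. ✗
Satisfying worlds: {w1, w2, w3}.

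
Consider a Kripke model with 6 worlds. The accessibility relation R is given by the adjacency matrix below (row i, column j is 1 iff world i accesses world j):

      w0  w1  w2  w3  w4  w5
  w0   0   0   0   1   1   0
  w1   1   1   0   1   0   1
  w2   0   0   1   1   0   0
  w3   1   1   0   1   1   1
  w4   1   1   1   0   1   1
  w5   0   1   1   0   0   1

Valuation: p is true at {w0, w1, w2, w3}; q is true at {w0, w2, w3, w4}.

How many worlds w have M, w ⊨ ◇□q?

5

w0: successors {w3, w4}; □q there: w3:F, w4:F. ✗
w1: successors {w0, w1, w3, w5}; □q there: w0:T, w1:F, w3:F, w5:F. ✓
w2: successors {w2, w3}; □q there: w2:T, w3:F. ✓
w3: successors {w0, w1, w3, w4, w5}; □q there: w0:T, w1:F, w3:F, w4:F, w5:F. ✓
w4: successors {w0, w1, w2, w4, w5}; □q there: w0:T, w1:F, w2:T, w4:F, w5:F. ✓
w5: successors {w1, w2, w5}; □q there: w1:F, w2:T, w5:F. ✓
Satisfying worlds: {w1, w2, w3, w4, w5}.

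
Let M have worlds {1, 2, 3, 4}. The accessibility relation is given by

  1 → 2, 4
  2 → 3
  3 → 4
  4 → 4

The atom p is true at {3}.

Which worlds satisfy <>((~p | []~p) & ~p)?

{1, 3, 4}

1: successors {2, 4}; (~p | []~p) & ~p there: 2:T, 4:T. ✓
2: successors {3}; (~p | []~p) & ~p there: 3:F. ✗
3: successors {4}; (~p | []~p) & ~p there: 4:T. ✓
4: successors {4}; (~p | []~p) & ~p there: 4:T. ✓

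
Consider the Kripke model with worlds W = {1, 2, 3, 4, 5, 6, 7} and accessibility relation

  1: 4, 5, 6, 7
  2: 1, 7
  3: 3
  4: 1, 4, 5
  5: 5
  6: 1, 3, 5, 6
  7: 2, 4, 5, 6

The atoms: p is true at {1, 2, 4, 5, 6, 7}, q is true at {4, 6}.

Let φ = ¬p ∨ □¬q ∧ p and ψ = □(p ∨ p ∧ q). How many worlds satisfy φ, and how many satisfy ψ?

For ¬p ∨ □¬q ∧ p:
1: ¬p is F, □¬q ∧ p is F. ✗
2: ¬p is F, □¬q ∧ p is T. ✓
3: ¬p is T, □¬q ∧ p is F. ✓
4: ¬p is F, □¬q ∧ p is F. ✗
5: ¬p is F, □¬q ∧ p is T. ✓
6: ¬p is F, □¬q ∧ p is F. ✗
7: ¬p is F, □¬q ∧ p is F. ✗
— 3 worlds.
For □(p ∨ p ∧ q):
1: successors {4, 5, 6, 7}; p ∨ p ∧ q there: 4:T, 5:T, 6:T, 7:T. ✓
2: successors {1, 7}; p ∨ p ∧ q there: 1:T, 7:T. ✓
3: successors {3}; p ∨ p ∧ q there: 3:F. ✗
4: successors {1, 4, 5}; p ∨ p ∧ q there: 1:T, 4:T, 5:T. ✓
5: successors {5}; p ∨ p ∧ q there: 5:T. ✓
6: successors {1, 3, 5, 6}; p ∨ p ∧ q there: 1:T, 3:F, 5:T, 6:T. ✗
7: successors {2, 4, 5, 6}; p ∨ p ∧ q there: 2:T, 4:T, 5:T, 6:T. ✓
— 5 worlds.

3 and 5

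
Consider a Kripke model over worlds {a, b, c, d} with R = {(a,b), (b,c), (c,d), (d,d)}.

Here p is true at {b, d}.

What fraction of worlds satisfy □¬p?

a: successors {b}; ¬p there: b:F. ✗
b: successors {c}; ¬p there: c:T. ✓
c: successors {d}; ¬p there: d:F. ✗
d: successors {d}; ¬p there: d:F. ✗
That's 1 of 4 worlds, so 1/4.

1/4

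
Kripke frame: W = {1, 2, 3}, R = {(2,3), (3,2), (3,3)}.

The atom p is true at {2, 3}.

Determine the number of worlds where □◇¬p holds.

1

1: no successors, so □◇¬p holds vacuously. ✓
2: successors {3}; ◇¬p there: 3:F. ✗
3: successors {2, 3}; ◇¬p there: 2:F, 3:F. ✗
Satisfying worlds: {1}.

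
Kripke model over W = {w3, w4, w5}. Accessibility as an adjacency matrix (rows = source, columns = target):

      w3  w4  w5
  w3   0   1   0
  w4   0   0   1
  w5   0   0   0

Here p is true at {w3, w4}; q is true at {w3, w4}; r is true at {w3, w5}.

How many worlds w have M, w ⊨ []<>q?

w3: successors {w4}; <>q there: w4:F. ✗
w4: successors {w5}; <>q there: w5:F. ✗
w5: no successors, so []<>q holds vacuously. ✓
Satisfying worlds: {w5}.

1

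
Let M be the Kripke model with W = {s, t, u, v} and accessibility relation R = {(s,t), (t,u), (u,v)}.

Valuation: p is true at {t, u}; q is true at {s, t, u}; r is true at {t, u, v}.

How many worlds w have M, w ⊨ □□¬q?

s: successors {t}; □¬q there: t:F. ✗
t: successors {u}; □¬q there: u:T. ✓
u: successors {v}; □¬q there: v:T. ✓
v: no successors, so □□¬q holds vacuously. ✓
Satisfying worlds: {t, u, v}.

3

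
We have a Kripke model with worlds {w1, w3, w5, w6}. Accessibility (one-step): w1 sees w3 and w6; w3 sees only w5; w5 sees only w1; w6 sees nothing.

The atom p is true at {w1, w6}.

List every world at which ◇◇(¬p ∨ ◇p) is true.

w1: successors {w3, w6}; ◇(¬p ∨ ◇p) there: w3:T, w6:F. ✓
w3: successors {w5}; ◇(¬p ∨ ◇p) there: w5:T. ✓
w5: successors {w1}; ◇(¬p ∨ ◇p) there: w1:T. ✓
w6: no successors, so ◇◇(¬p ∨ ◇p) fails. ✗

{w1, w3, w5}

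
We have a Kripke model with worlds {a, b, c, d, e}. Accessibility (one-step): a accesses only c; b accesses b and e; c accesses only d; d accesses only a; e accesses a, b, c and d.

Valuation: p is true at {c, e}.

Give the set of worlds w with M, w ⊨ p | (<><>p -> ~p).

{a, b, c, d, e}

a: p is F, <><>p -> ~p is T. ✓
b: p is F, <><>p -> ~p is T. ✓
c: p is T, <><>p -> ~p is T. ✓
d: p is F, <><>p -> ~p is T. ✓
e: p is T, <><>p -> ~p is F. ✓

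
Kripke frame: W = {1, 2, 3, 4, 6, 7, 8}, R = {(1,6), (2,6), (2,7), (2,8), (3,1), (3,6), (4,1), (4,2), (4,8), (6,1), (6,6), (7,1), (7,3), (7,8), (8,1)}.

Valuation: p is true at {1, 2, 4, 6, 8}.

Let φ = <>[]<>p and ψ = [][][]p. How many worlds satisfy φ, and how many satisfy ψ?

For <>[]<>p:
1: successors {6}; []<>p there: 6:T. ✓
2: successors {6, 7, 8}; []<>p there: 6:T, 7:T, 8:T. ✓
3: successors {1, 6}; []<>p there: 1:T, 6:T. ✓
4: successors {1, 2, 8}; []<>p there: 1:T, 2:T, 8:T. ✓
6: successors {1, 6}; []<>p there: 1:T, 6:T. ✓
7: successors {1, 3, 8}; []<>p there: 1:T, 3:T, 8:T. ✓
8: successors {1}; []<>p there: 1:T. ✓
— 7 worlds.
For [][][]p:
1: successors {6}; [][]p there: 6:T. ✓
2: successors {6, 7, 8}; [][]p there: 6:T, 7:T, 8:T. ✓
3: successors {1, 6}; [][]p there: 1:T, 6:T. ✓
4: successors {1, 2, 8}; [][]p there: 1:T, 2:F, 8:T. ✗
6: successors {1, 6}; [][]p there: 1:T, 6:T. ✓
7: successors {1, 3, 8}; [][]p there: 1:T, 3:T, 8:T. ✓
8: successors {1}; [][]p there: 1:T. ✓
— 6 worlds.

7 and 6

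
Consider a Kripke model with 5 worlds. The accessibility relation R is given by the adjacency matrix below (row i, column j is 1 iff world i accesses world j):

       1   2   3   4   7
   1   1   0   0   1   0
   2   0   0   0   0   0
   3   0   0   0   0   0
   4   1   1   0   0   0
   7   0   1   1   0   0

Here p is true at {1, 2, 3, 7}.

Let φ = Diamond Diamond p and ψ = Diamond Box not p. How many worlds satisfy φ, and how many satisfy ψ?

For Diamond Diamond p:
1: successors {1, 4}; Diamond p there: 1:T, 4:T. ✓
2: no successors, so Diamond Diamond p fails. ✗
3: no successors, so Diamond Diamond p fails. ✗
4: successors {1, 2}; Diamond p there: 1:T, 2:F. ✓
7: successors {2, 3}; Diamond p there: 2:F, 3:F. ✗
— 2 worlds.
For Diamond Box not p:
1: successors {1, 4}; Box not p there: 1:F, 4:F. ✗
2: no successors, so Diamond Box not p fails. ✗
3: no successors, so Diamond Box not p fails. ✗
4: successors {1, 2}; Box not p there: 1:F, 2:T. ✓
7: successors {2, 3}; Box not p there: 2:T, 3:T. ✓
— 2 worlds.

2 and 2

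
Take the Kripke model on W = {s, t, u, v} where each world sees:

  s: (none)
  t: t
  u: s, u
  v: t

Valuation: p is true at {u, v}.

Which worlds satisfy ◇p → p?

s: ◇p is F, p is F. ✓
t: ◇p is F, p is F. ✓
u: ◇p is T, p is T. ✓
v: ◇p is F, p is T. ✓

{s, t, u, v}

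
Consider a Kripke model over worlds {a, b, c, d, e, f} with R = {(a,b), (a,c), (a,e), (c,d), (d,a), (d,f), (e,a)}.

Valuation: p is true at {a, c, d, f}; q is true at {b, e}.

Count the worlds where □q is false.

a: successors {b, c, e}; q there: b:T, c:F, e:T. ✗
b: no successors, so □q holds vacuously. ✓
c: successors {d}; q there: d:F. ✗
d: successors {a, f}; q there: a:F, f:F. ✗
e: successors {a}; q there: a:F. ✗
f: no successors, so □q holds vacuously. ✓
Satisfying worlds: {b, f}.
So □q fails at the other 4 worlds.

4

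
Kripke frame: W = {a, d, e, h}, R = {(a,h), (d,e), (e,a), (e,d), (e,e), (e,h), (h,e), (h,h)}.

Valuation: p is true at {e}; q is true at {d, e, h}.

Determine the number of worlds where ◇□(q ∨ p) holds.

3

a: successors {h}; □(q ∨ p) there: h:T. ✓
d: successors {e}; □(q ∨ p) there: e:F. ✗
e: successors {a, d, e, h}; □(q ∨ p) there: a:T, d:T, e:F, h:T. ✓
h: successors {e, h}; □(q ∨ p) there: e:F, h:T. ✓
Satisfying worlds: {a, e, h}.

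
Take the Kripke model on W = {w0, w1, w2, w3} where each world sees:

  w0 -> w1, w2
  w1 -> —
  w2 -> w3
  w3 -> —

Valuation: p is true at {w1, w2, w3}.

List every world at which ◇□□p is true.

w0: successors {w1, w2}; □□p there: w1:T, w2:T. ✓
w1: no successors, so ◇□□p fails. ✗
w2: successors {w3}; □□p there: w3:T. ✓
w3: no successors, so ◇□□p fails. ✗

{w0, w2}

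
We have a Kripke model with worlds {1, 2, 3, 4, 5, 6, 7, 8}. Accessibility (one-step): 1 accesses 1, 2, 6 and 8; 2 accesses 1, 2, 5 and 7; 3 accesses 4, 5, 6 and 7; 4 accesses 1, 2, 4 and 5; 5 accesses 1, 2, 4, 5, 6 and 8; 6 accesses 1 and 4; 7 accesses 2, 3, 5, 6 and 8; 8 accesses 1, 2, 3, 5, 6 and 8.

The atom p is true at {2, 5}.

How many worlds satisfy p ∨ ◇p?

7

1: p is F, ◇p is T. ✓
2: p is T, ◇p is T. ✓
3: p is F, ◇p is T. ✓
4: p is F, ◇p is T. ✓
5: p is T, ◇p is T. ✓
6: p is F, ◇p is F. ✗
7: p is F, ◇p is T. ✓
8: p is F, ◇p is T. ✓
Satisfying worlds: {1, 2, 3, 4, 5, 7, 8}.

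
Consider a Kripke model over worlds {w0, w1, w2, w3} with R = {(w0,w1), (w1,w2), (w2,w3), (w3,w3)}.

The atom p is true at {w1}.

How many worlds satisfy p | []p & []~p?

1

w0: p is F, []p & []~p is F. ✗
w1: p is T, []p & []~p is F. ✓
w2: p is F, []p & []~p is F. ✗
w3: p is F, []p & []~p is F. ✗
Satisfying worlds: {w1}.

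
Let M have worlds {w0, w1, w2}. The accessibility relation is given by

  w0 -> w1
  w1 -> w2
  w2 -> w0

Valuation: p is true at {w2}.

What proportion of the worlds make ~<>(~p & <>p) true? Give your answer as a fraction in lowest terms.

2/3

w0: <>(~p & <>p) is T. ✗
w1: <>(~p & <>p) is F. ✓
w2: <>(~p & <>p) is F. ✓
That's 2 of 3 worlds, so 2/3.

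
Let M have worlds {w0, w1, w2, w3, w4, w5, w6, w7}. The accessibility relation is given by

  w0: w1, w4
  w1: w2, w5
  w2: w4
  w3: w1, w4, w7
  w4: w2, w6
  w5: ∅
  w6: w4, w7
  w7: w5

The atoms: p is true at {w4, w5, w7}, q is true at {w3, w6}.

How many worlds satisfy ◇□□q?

4

w0: successors {w1, w4}; □□q there: w1:F, w4:F. ✗
w1: successors {w2, w5}; □□q there: w2:F, w5:T. ✓
w2: successors {w4}; □□q there: w4:F. ✗
w3: successors {w1, w4, w7}; □□q there: w1:F, w4:F, w7:T. ✓
w4: successors {w2, w6}; □□q there: w2:F, w6:F. ✗
w5: no successors, so ◇□□q fails. ✗
w6: successors {w4, w7}; □□q there: w4:F, w7:T. ✓
w7: successors {w5}; □□q there: w5:T. ✓
Satisfying worlds: {w1, w3, w6, w7}.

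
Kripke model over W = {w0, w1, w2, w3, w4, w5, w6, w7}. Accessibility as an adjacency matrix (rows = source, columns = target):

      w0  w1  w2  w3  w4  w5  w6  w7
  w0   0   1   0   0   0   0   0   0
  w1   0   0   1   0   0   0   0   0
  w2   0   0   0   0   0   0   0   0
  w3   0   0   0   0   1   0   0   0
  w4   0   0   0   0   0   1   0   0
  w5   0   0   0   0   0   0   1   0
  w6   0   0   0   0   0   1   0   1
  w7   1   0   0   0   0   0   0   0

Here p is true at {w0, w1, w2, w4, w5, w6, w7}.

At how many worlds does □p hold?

w0: successors {w1}; p there: w1:T. ✓
w1: successors {w2}; p there: w2:T. ✓
w2: no successors, so □p holds vacuously. ✓
w3: successors {w4}; p there: w4:T. ✓
w4: successors {w5}; p there: w5:T. ✓
w5: successors {w6}; p there: w6:T. ✓
w6: successors {w5, w7}; p there: w5:T, w7:T. ✓
w7: successors {w0}; p there: w0:T. ✓
Satisfying worlds: {w0, w1, w2, w3, w4, w5, w6, w7}.

8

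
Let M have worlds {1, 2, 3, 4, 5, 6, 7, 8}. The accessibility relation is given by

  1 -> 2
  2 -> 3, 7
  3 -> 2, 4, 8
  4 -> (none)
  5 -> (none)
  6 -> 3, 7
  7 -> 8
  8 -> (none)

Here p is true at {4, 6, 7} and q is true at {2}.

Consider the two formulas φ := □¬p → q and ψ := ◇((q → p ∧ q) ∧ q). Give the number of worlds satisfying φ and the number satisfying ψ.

For □¬p → q:
1: □¬p is T, q is F. ✗
2: □¬p is F, q is T. ✓
3: □¬p is F, q is F. ✓
4: □¬p is T, q is F. ✗
5: □¬p is T, q is F. ✗
6: □¬p is F, q is F. ✓
7: □¬p is T, q is F. ✗
8: □¬p is T, q is F. ✗
— 3 worlds.
For ◇((q → p ∧ q) ∧ q):
1: successors {2}; (q → p ∧ q) ∧ q there: 2:F. ✗
2: successors {3, 7}; (q → p ∧ q) ∧ q there: 3:F, 7:F. ✗
3: successors {2, 4, 8}; (q → p ∧ q) ∧ q there: 2:F, 4:F, 8:F. ✗
4: no successors, so ◇((q → p ∧ q) ∧ q) fails. ✗
5: no successors, so ◇((q → p ∧ q) ∧ q) fails. ✗
6: successors {3, 7}; (q → p ∧ q) ∧ q there: 3:F, 7:F. ✗
7: successors {8}; (q → p ∧ q) ∧ q there: 8:F. ✗
8: no successors, so ◇((q → p ∧ q) ∧ q) fails. ✗
— 0 worlds.

3 and 0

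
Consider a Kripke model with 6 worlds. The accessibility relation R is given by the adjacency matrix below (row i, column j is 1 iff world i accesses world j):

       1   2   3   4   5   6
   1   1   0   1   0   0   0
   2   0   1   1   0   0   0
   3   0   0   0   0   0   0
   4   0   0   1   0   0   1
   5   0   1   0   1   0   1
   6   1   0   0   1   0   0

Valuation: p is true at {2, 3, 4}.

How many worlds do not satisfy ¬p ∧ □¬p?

1: ¬p is T, □¬p is F. ✗
2: ¬p is F, □¬p is F. ✗
3: ¬p is F, □¬p is T. ✗
4: ¬p is F, □¬p is F. ✗
5: ¬p is T, □¬p is F. ✗
6: ¬p is T, □¬p is F. ✗
Satisfying worlds: ∅.
So ¬p ∧ □¬p fails at the other 6 worlds.

6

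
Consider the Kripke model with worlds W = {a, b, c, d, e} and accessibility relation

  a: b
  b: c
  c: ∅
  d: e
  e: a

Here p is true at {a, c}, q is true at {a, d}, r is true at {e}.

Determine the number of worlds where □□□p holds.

4

a: successors {b}; □□p there: b:T. ✓
b: successors {c}; □□p there: c:T. ✓
c: no successors, so □□□p holds vacuously. ✓
d: successors {e}; □□p there: e:F. ✗
e: successors {a}; □□p there: a:T. ✓
Satisfying worlds: {a, b, c, e}.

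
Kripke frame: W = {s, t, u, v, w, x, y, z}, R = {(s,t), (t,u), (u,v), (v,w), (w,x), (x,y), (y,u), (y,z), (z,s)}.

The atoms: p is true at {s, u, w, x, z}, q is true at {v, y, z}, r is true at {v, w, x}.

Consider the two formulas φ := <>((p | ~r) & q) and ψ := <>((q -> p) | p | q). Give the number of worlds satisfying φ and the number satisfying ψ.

For <>((p | ~r) & q):
s: successors {t}; (p | ~r) & q there: t:F. ✗
t: successors {u}; (p | ~r) & q there: u:F. ✗
u: successors {v}; (p | ~r) & q there: v:F. ✗
v: successors {w}; (p | ~r) & q there: w:F. ✗
w: successors {x}; (p | ~r) & q there: x:F. ✗
x: successors {y}; (p | ~r) & q there: y:T. ✓
y: successors {u, z}; (p | ~r) & q there: u:F, z:T. ✓
z: successors {s}; (p | ~r) & q there: s:F. ✗
— 2 worlds.
For <>((q -> p) | p | q):
s: successors {t}; (q -> p) | p | q there: t:T. ✓
t: successors {u}; (q -> p) | p | q there: u:T. ✓
u: successors {v}; (q -> p) | p | q there: v:T. ✓
v: successors {w}; (q -> p) | p | q there: w:T. ✓
w: successors {x}; (q -> p) | p | q there: x:T. ✓
x: successors {y}; (q -> p) | p | q there: y:T. ✓
y: successors {u, z}; (q -> p) | p | q there: u:T, z:T. ✓
z: successors {s}; (q -> p) | p | q there: s:T. ✓
— 8 worlds.

2 and 8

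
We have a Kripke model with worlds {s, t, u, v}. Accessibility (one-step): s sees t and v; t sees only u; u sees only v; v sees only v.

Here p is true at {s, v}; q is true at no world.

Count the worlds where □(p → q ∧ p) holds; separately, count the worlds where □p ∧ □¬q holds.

1 and 2

For □(p → q ∧ p):
s: successors {t, v}; p → q ∧ p there: t:T, v:F. ✗
t: successors {u}; p → q ∧ p there: u:T. ✓
u: successors {v}; p → q ∧ p there: v:F. ✗
v: successors {v}; p → q ∧ p there: v:F. ✗
— 1 world.
For □p ∧ □¬q:
s: □p is F, □¬q is T. ✗
t: □p is F, □¬q is T. ✗
u: □p is T, □¬q is T. ✓
v: □p is T, □¬q is T. ✓
— 2 worlds.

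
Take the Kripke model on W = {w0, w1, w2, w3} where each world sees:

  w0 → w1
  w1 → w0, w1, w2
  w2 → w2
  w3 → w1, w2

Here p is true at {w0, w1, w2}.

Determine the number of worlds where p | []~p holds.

3

w0: p is T, []~p is F. ✓
w1: p is T, []~p is F. ✓
w2: p is T, []~p is F. ✓
w3: p is F, []~p is F. ✗
Satisfying worlds: {w0, w1, w2}.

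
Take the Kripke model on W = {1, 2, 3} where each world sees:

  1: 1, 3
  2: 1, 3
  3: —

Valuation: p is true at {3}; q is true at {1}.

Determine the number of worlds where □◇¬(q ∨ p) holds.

1

1: successors {1, 3}; ◇¬(q ∨ p) there: 1:F, 3:F. ✗
2: successors {1, 3}; ◇¬(q ∨ p) there: 1:F, 3:F. ✗
3: no successors, so □◇¬(q ∨ p) holds vacuously. ✓
Satisfying worlds: {3}.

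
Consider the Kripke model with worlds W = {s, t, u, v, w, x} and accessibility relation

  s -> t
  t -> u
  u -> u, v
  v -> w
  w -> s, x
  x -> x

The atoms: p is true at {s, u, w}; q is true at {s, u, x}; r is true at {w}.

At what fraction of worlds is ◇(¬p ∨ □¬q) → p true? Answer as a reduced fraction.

s: ◇(¬p ∨ □¬q) is T, p is T. ✓
t: ◇(¬p ∨ □¬q) is F, p is F. ✓
u: ◇(¬p ∨ □¬q) is T, p is T. ✓
v: ◇(¬p ∨ □¬q) is F, p is F. ✓
w: ◇(¬p ∨ □¬q) is T, p is T. ✓
x: ◇(¬p ∨ □¬q) is T, p is F. ✗
That's 5 of 6 worlds, so 5/6.

5/6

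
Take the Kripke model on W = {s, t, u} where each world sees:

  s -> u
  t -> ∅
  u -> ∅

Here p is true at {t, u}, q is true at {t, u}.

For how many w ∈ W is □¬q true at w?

s: successors {u}; ¬q there: u:F. ✗
t: no successors, so □¬q holds vacuously. ✓
u: no successors, so □¬q holds vacuously. ✓
Satisfying worlds: {t, u}.

2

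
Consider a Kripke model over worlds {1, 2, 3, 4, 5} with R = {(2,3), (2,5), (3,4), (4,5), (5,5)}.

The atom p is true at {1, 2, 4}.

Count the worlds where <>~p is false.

2

1: no successors, so <>~p fails. ✗
2: successors {3, 5}; ~p there: 3:T, 5:T. ✓
3: successors {4}; ~p there: 4:F. ✗
4: successors {5}; ~p there: 5:T. ✓
5: successors {5}; ~p there: 5:T. ✓
Satisfying worlds: {2, 4, 5}.
So <>~p fails at the other 2 worlds.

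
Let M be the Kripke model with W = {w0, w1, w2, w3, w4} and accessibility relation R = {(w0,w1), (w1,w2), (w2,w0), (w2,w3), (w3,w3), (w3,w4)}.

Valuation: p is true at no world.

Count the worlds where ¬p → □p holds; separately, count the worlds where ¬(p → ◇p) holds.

1 and 0

For ¬p → □p:
w0: ¬p is T, □p is F. ✗
w1: ¬p is T, □p is F. ✗
w2: ¬p is T, □p is F. ✗
w3: ¬p is T, □p is F. ✗
w4: ¬p is T, □p is T. ✓
— 1 world.
For ¬(p → ◇p):
w0: p → ◇p is T. ✗
w1: p → ◇p is T. ✗
w2: p → ◇p is T. ✗
w3: p → ◇p is T. ✗
w4: p → ◇p is T. ✗
— 0 worlds.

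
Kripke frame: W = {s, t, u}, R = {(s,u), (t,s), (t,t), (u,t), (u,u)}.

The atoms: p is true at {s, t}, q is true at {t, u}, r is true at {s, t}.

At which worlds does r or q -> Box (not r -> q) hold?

{s, t, u}

s: r or q is T, Box (not r -> q) is T. ✓
t: r or q is T, Box (not r -> q) is T. ✓
u: r or q is T, Box (not r -> q) is T. ✓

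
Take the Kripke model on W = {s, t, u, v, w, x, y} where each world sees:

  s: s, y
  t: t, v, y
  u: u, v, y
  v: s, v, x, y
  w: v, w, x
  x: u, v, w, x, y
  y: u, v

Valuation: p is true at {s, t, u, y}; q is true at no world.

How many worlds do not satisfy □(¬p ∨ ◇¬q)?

0

s: successors {s, y}; ¬p ∨ ◇¬q there: s:T, y:T. ✓
t: successors {t, v, y}; ¬p ∨ ◇¬q there: t:T, v:T, y:T. ✓
u: successors {u, v, y}; ¬p ∨ ◇¬q there: u:T, v:T, y:T. ✓
v: successors {s, v, x, y}; ¬p ∨ ◇¬q there: s:T, v:T, x:T, y:T. ✓
w: successors {v, w, x}; ¬p ∨ ◇¬q there: v:T, w:T, x:T. ✓
x: successors {u, v, w, x, y}; ¬p ∨ ◇¬q there: u:T, v:T, w:T, x:T, y:T. ✓
y: successors {u, v}; ¬p ∨ ◇¬q there: u:T, v:T. ✓
Satisfying worlds: {s, t, u, v, w, x, y}.
So □(¬p ∨ ◇¬q) fails at the other 0 worlds.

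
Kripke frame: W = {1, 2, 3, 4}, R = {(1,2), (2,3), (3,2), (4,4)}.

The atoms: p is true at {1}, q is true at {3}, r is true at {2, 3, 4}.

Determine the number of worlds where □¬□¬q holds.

1: successors {2}; ¬□¬q there: 2:T. ✓
2: successors {3}; ¬□¬q there: 3:F. ✗
3: successors {2}; ¬□¬q there: 2:T. ✓
4: successors {4}; ¬□¬q there: 4:F. ✗
Satisfying worlds: {1, 3}.

2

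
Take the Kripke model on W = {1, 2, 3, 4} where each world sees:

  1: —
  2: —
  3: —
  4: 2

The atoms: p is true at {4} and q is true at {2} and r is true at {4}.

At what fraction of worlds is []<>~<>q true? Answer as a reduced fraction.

3/4

1: no successors, so []<>~<>q holds vacuously. ✓
2: no successors, so []<>~<>q holds vacuously. ✓
3: no successors, so []<>~<>q holds vacuously. ✓
4: successors {2}; <>~<>q there: 2:F. ✗
That's 3 of 4 worlds, so 3/4.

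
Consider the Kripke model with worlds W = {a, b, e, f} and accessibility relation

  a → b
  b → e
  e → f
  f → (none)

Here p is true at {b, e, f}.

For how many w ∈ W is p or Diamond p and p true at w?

3

a: p is F, Diamond p and p is F. ✗
b: p is T, Diamond p and p is T. ✓
e: p is T, Diamond p and p is T. ✓
f: p is T, Diamond p and p is F. ✓
Satisfying worlds: {b, e, f}.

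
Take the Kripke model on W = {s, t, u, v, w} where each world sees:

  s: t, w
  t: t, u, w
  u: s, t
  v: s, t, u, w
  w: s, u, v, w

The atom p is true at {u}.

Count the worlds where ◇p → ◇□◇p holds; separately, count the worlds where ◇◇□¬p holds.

4 and 5

For ◇p → ◇□◇p:
s: ◇p is F, ◇□◇p is F. ✓
t: ◇p is T, ◇□◇p is F. ✗
u: ◇p is F, ◇□◇p is T. ✓
v: ◇p is T, ◇□◇p is T. ✓
w: ◇p is T, ◇□◇p is T. ✓
— 4 worlds.
For ◇◇□¬p:
s: successors {t, w}; ◇□¬p there: t:T, w:T. ✓
t: successors {t, u, w}; ◇□¬p there: t:T, u:T, w:T. ✓
u: successors {s, t}; ◇□¬p there: s:F, t:T. ✓
v: successors {s, t, u, w}; ◇□¬p there: s:F, t:T, u:T, w:T. ✓
w: successors {s, u, v, w}; ◇□¬p there: s:F, u:T, v:T, w:T. ✓
— 5 worlds.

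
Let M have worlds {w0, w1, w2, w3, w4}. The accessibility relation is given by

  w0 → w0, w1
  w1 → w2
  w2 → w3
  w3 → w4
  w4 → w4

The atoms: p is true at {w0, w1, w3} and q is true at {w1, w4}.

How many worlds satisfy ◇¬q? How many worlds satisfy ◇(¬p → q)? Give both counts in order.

For ◇¬q:
w0: successors {w0, w1}; ¬q there: w0:T, w1:F. ✓
w1: successors {w2}; ¬q there: w2:T. ✓
w2: successors {w3}; ¬q there: w3:T. ✓
w3: successors {w4}; ¬q there: w4:F. ✗
w4: successors {w4}; ¬q there: w4:F. ✗
— 3 worlds.
For ◇(¬p → q):
w0: successors {w0, w1}; ¬p → q there: w0:T, w1:T. ✓
w1: successors {w2}; ¬p → q there: w2:F. ✗
w2: successors {w3}; ¬p → q there: w3:T. ✓
w3: successors {w4}; ¬p → q there: w4:T. ✓
w4: successors {w4}; ¬p → q there: w4:T. ✓
— 4 worlds.

3 and 4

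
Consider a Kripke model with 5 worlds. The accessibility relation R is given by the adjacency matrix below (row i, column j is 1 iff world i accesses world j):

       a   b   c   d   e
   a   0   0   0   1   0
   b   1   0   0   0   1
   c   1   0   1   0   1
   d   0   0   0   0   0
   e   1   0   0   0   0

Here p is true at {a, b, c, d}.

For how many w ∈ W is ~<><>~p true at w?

a: <><>~p is F. ✓
b: <><>~p is F. ✓
c: <><>~p is T. ✗
d: <><>~p is F. ✓
e: <><>~p is F. ✓
Satisfying worlds: {a, b, d, e}.

4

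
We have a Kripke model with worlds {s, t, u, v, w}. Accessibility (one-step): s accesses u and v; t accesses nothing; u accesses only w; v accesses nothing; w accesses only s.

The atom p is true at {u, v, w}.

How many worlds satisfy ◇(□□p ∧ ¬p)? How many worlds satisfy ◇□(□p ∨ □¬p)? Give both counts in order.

1 and 3

For ◇(□□p ∧ ¬p):
s: successors {u, v}; □□p ∧ ¬p there: u:F, v:F. ✗
t: no successors, so ◇(□□p ∧ ¬p) fails. ✗
u: successors {w}; □□p ∧ ¬p there: w:F. ✗
v: no successors, so ◇(□□p ∧ ¬p) fails. ✗
w: successors {s}; □□p ∧ ¬p there: s:T. ✓
— 1 world.
For ◇□(□p ∨ □¬p):
s: successors {u, v}; □(□p ∨ □¬p) there: u:T, v:T. ✓
t: no successors, so ◇□(□p ∨ □¬p) fails. ✗
u: successors {w}; □(□p ∨ □¬p) there: w:T. ✓
v: no successors, so ◇□(□p ∨ □¬p) fails. ✗
w: successors {s}; □(□p ∨ □¬p) there: s:T. ✓
— 3 worlds.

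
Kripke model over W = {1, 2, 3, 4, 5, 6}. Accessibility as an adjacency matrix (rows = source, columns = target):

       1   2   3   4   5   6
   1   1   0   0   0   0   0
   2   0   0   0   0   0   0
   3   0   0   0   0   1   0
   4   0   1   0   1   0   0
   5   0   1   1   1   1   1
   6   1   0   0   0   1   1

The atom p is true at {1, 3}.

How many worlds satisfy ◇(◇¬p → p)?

4

1: successors {1}; ◇¬p → p there: 1:T. ✓
2: no successors, so ◇(◇¬p → p) fails. ✗
3: successors {5}; ◇¬p → p there: 5:F. ✗
4: successors {2, 4}; ◇¬p → p there: 2:T, 4:F. ✓
5: successors {2, 3, 4, 5, 6}; ◇¬p → p there: 2:T, 3:T, 4:F, 5:F, 6:F. ✓
6: successors {1, 5, 6}; ◇¬p → p there: 1:T, 5:F, 6:F. ✓
Satisfying worlds: {1, 4, 5, 6}.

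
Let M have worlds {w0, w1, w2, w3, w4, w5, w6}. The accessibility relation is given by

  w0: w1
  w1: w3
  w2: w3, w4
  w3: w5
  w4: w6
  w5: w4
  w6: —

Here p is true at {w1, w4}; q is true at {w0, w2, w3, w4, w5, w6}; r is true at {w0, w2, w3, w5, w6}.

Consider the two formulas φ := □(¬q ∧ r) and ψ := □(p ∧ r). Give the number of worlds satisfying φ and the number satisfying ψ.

For □(¬q ∧ r):
w0: successors {w1}; ¬q ∧ r there: w1:F. ✗
w1: successors {w3}; ¬q ∧ r there: w3:F. ✗
w2: successors {w3, w4}; ¬q ∧ r there: w3:F, w4:F. ✗
w3: successors {w5}; ¬q ∧ r there: w5:F. ✗
w4: successors {w6}; ¬q ∧ r there: w6:F. ✗
w5: successors {w4}; ¬q ∧ r there: w4:F. ✗
w6: no successors, so □(¬q ∧ r) holds vacuously. ✓
— 1 world.
For □(p ∧ r):
w0: successors {w1}; p ∧ r there: w1:F. ✗
w1: successors {w3}; p ∧ r there: w3:F. ✗
w2: successors {w3, w4}; p ∧ r there: w3:F, w4:F. ✗
w3: successors {w5}; p ∧ r there: w5:F. ✗
w4: successors {w6}; p ∧ r there: w6:F. ✗
w5: successors {w4}; p ∧ r there: w4:F. ✗
w6: no successors, so □(p ∧ r) holds vacuously. ✓
— 1 world.

1 and 1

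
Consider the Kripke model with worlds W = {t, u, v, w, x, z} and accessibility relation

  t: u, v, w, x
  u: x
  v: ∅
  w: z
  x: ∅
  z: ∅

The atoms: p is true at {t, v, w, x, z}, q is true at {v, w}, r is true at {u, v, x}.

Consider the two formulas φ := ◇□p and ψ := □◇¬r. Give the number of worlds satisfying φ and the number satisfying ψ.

For ◇□p:
t: successors {u, v, w, x}; □p there: u:T, v:T, w:T, x:T. ✓
u: successors {x}; □p there: x:T. ✓
v: no successors, so ◇□p fails. ✗
w: successors {z}; □p there: z:T. ✓
x: no successors, so ◇□p fails. ✗
z: no successors, so ◇□p fails. ✗
— 3 worlds.
For □◇¬r:
t: successors {u, v, w, x}; ◇¬r there: u:F, v:F, w:T, x:F. ✗
u: successors {x}; ◇¬r there: x:F. ✗
v: no successors, so □◇¬r holds vacuously. ✓
w: successors {z}; ◇¬r there: z:F. ✗
x: no successors, so □◇¬r holds vacuously. ✓
z: no successors, so □◇¬r holds vacuously. ✓
— 3 worlds.

3 and 3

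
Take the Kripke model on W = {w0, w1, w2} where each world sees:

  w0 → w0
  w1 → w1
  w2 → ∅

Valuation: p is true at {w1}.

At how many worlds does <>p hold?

1

w0: successors {w0}; p there: w0:F. ✗
w1: successors {w1}; p there: w1:T. ✓
w2: no successors, so <>p fails. ✗
Satisfying worlds: {w1}.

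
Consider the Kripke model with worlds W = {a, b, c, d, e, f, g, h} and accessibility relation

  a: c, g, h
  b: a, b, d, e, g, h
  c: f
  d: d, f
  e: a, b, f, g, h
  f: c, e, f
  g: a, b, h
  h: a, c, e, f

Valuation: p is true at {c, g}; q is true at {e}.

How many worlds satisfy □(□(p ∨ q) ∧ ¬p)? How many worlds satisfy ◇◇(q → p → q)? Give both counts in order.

0 and 8

For □(□(p ∨ q) ∧ ¬p):
a: successors {c, g, h}; □(p ∨ q) ∧ ¬p there: c:F, g:F, h:F. ✗
b: successors {a, b, d, e, g, h}; □(p ∨ q) ∧ ¬p there: a:F, b:F, d:F, e:F, g:F, h:F. ✗
c: successors {f}; □(p ∨ q) ∧ ¬p there: f:F. ✗
d: successors {d, f}; □(p ∨ q) ∧ ¬p there: d:F, f:F. ✗
e: successors {a, b, f, g, h}; □(p ∨ q) ∧ ¬p there: a:F, b:F, f:F, g:F, h:F. ✗
f: successors {c, e, f}; □(p ∨ q) ∧ ¬p there: c:F, e:F, f:F. ✗
g: successors {a, b, h}; □(p ∨ q) ∧ ¬p there: a:F, b:F, h:F. ✗
h: successors {a, c, e, f}; □(p ∨ q) ∧ ¬p there: a:F, c:F, e:F, f:F. ✗
— 0 worlds.
For ◇◇(q → p → q):
a: successors {c, g, h}; ◇(q → p → q) there: c:T, g:T, h:T. ✓
b: successors {a, b, d, e, g, h}; ◇(q → p → q) there: a:T, b:T, d:T, e:T, g:T, h:T. ✓
c: successors {f}; ◇(q → p → q) there: f:T. ✓
d: successors {d, f}; ◇(q → p → q) there: d:T, f:T. ✓
e: successors {a, b, f, g, h}; ◇(q → p → q) there: a:T, b:T, f:T, g:T, h:T. ✓
f: successors {c, e, f}; ◇(q → p → q) there: c:T, e:T, f:T. ✓
g: successors {a, b, h}; ◇(q → p → q) there: a:T, b:T, h:T. ✓
h: successors {a, c, e, f}; ◇(q → p → q) there: a:T, c:T, e:T, f:T. ✓
— 8 worlds.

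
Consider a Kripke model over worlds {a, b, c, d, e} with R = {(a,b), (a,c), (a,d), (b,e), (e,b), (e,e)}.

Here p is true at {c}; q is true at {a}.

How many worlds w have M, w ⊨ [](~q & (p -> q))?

4

a: successors {b, c, d}; ~q & (p -> q) there: b:T, c:F, d:T. ✗
b: successors {e}; ~q & (p -> q) there: e:T. ✓
c: no successors, so [](~q & (p -> q)) holds vacuously. ✓
d: no successors, so [](~q & (p -> q)) holds vacuously. ✓
e: successors {b, e}; ~q & (p -> q) there: b:T, e:T. ✓
Satisfying worlds: {b, c, d, e}.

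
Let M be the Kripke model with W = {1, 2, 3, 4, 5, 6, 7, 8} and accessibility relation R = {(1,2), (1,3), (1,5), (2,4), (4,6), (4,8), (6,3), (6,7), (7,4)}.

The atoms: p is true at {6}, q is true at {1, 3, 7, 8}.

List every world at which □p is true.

{3, 5, 8}

1: successors {2, 3, 5}; p there: 2:F, 3:F, 5:F. ✗
2: successors {4}; p there: 4:F. ✗
3: no successors, so □p holds vacuously. ✓
4: successors {6, 8}; p there: 6:T, 8:F. ✗
5: no successors, so □p holds vacuously. ✓
6: successors {3, 7}; p there: 3:F, 7:F. ✗
7: successors {4}; p there: 4:F. ✗
8: no successors, so □p holds vacuously. ✓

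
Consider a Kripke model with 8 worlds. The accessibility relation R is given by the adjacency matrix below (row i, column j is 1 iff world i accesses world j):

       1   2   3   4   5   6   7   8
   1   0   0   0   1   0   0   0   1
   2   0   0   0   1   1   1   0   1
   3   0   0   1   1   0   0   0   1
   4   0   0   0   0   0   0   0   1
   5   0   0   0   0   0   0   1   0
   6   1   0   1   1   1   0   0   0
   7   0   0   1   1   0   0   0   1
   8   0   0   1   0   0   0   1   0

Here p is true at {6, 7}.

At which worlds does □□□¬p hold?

{4}

1: successors {4, 8}; □□¬p there: 4:F, 8:T. ✗
2: successors {4, 5, 6, 8}; □□¬p there: 4:F, 5:T, 6:F, 8:T. ✗
3: successors {3, 4, 8}; □□¬p there: 3:F, 4:F, 8:T. ✗
4: successors {8}; □□¬p there: 8:T. ✓
5: successors {7}; □□¬p there: 7:F. ✗
6: successors {1, 3, 4, 5}; □□¬p there: 1:F, 3:F, 4:F, 5:T. ✗
7: successors {3, 4, 8}; □□¬p there: 3:F, 4:F, 8:T. ✗
8: successors {3, 7}; □□¬p there: 3:F, 7:F. ✗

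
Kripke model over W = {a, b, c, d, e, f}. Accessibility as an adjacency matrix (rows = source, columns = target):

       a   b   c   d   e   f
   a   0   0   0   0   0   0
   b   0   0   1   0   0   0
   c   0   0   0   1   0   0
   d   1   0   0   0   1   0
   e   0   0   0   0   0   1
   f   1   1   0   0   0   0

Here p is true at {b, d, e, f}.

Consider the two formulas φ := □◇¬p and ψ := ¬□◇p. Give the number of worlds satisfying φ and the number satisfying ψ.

For □◇¬p:
a: no successors, so □◇¬p holds vacuously. ✓
b: successors {c}; ◇¬p there: c:F. ✗
c: successors {d}; ◇¬p there: d:T. ✓
d: successors {a, e}; ◇¬p there: a:F, e:F. ✗
e: successors {f}; ◇¬p there: f:T. ✓
f: successors {a, b}; ◇¬p there: a:F, b:T. ✗
— 3 worlds.
For ¬□◇p:
a: □◇p is T. ✗
b: □◇p is T. ✗
c: □◇p is T. ✗
d: □◇p is F. ✓
e: □◇p is T. ✗
f: □◇p is F. ✓
— 2 worlds.

3 and 2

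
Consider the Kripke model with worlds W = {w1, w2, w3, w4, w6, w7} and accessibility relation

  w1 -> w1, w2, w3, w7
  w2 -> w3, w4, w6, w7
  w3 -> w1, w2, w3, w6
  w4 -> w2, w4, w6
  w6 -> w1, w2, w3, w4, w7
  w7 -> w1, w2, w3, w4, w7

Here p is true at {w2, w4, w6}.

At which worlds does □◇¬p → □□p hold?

w1: □◇¬p is T, □□p is F. ✗
w2: □◇¬p is F, □□p is F. ✓
w3: □◇¬p is T, □□p is F. ✗
w4: □◇¬p is F, □□p is F. ✓
w6: □◇¬p is F, □□p is F. ✓
w7: □◇¬p is F, □□p is F. ✓

{w2, w4, w6, w7}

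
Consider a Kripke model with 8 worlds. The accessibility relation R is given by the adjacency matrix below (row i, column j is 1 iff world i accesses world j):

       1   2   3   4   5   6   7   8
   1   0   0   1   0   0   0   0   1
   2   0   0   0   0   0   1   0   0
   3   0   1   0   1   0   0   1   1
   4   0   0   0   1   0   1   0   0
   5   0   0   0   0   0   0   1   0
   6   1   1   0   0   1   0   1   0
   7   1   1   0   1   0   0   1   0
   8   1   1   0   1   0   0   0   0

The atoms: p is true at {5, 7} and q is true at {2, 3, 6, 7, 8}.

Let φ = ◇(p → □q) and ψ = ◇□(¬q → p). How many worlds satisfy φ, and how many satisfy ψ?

For ◇(p → □q):
1: successors {3, 8}; p → □q there: 3:T, 8:T. ✓
2: successors {6}; p → □q there: 6:T. ✓
3: successors {2, 4, 7, 8}; p → □q there: 2:T, 4:T, 7:F, 8:T. ✓
4: successors {4, 6}; p → □q there: 4:T, 6:T. ✓
5: successors {7}; p → □q there: 7:F. ✗
6: successors {1, 2, 5, 7}; p → □q there: 1:T, 2:T, 5:T, 7:F. ✓
7: successors {1, 2, 4, 7}; p → □q there: 1:T, 2:T, 4:T, 7:F. ✓
8: successors {1, 2, 4}; p → □q there: 1:T, 2:T, 4:T. ✓
— 7 worlds.
For ◇□(¬q → p):
1: successors {3, 8}; □(¬q → p) there: 3:F, 8:F. ✗
2: successors {6}; □(¬q → p) there: 6:F. ✗
3: successors {2, 4, 7, 8}; □(¬q → p) there: 2:T, 4:F, 7:F, 8:F. ✓
4: successors {4, 6}; □(¬q → p) there: 4:F, 6:F. ✗
5: successors {7}; □(¬q → p) there: 7:F. ✗
6: successors {1, 2, 5, 7}; □(¬q → p) there: 1:T, 2:T, 5:T, 7:F. ✓
7: successors {1, 2, 4, 7}; □(¬q → p) there: 1:T, 2:T, 4:F, 7:F. ✓
8: successors {1, 2, 4}; □(¬q → p) there: 1:T, 2:T, 4:F. ✓
— 4 worlds.

7 and 4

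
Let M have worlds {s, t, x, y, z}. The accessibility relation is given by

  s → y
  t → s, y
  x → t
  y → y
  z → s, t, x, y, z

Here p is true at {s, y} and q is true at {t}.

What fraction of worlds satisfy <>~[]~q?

1/5

s: successors {y}; ~[]~q there: y:F. ✗
t: successors {s, y}; ~[]~q there: s:F, y:F. ✗
x: successors {t}; ~[]~q there: t:F. ✗
y: successors {y}; ~[]~q there: y:F. ✗
z: successors {s, t, x, y, z}; ~[]~q there: s:F, t:F, x:T, y:F, z:T. ✓
That's 1 of 5 worlds, so 1/5.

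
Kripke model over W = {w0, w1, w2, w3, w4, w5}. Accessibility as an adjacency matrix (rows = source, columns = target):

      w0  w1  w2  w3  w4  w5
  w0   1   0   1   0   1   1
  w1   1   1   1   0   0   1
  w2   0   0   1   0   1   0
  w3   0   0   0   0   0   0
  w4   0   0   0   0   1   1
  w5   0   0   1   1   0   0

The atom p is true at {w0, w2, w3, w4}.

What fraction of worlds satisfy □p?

w0: successors {w0, w2, w4, w5}; p there: w0:T, w2:T, w4:T, w5:F. ✗
w1: successors {w0, w1, w2, w5}; p there: w0:T, w1:F, w2:T, w5:F. ✗
w2: successors {w2, w4}; p there: w2:T, w4:T. ✓
w3: no successors, so □p holds vacuously. ✓
w4: successors {w4, w5}; p there: w4:T, w5:F. ✗
w5: successors {w2, w3}; p there: w2:T, w3:T. ✓
That's 3 of 6 worlds, so 3/6 = 1/2.

1/2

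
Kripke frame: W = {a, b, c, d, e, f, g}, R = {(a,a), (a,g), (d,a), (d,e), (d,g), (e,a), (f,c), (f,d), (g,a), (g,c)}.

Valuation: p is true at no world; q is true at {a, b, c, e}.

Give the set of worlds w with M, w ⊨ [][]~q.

{b, c}

a: successors {a, g}; []~q there: a:F, g:F. ✗
b: no successors, so [][]~q holds vacuously. ✓
c: no successors, so [][]~q holds vacuously. ✓
d: successors {a, e, g}; []~q there: a:F, e:F, g:F. ✗
e: successors {a}; []~q there: a:F. ✗
f: successors {c, d}; []~q there: c:T, d:F. ✗
g: successors {a, c}; []~q there: a:F, c:T. ✗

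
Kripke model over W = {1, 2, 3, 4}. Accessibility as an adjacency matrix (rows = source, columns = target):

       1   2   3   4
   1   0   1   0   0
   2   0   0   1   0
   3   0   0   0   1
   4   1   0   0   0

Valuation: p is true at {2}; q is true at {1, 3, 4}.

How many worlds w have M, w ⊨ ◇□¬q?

1: successors {2}; □¬q there: 2:F. ✗
2: successors {3}; □¬q there: 3:F. ✗
3: successors {4}; □¬q there: 4:F. ✗
4: successors {1}; □¬q there: 1:T. ✓
Satisfying worlds: {4}.

1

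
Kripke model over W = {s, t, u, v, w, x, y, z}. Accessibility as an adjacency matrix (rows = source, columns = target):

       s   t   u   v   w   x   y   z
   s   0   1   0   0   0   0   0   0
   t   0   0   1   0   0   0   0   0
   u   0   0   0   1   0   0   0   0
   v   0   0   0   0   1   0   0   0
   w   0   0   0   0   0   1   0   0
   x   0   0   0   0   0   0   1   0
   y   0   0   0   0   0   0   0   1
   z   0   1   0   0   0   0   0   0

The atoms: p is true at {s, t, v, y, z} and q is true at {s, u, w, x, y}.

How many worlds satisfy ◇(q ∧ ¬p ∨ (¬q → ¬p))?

s: successors {t}; q ∧ ¬p ∨ (¬q → ¬p) there: t:F. ✗
t: successors {u}; q ∧ ¬p ∨ (¬q → ¬p) there: u:T. ✓
u: successors {v}; q ∧ ¬p ∨ (¬q → ¬p) there: v:F. ✗
v: successors {w}; q ∧ ¬p ∨ (¬q → ¬p) there: w:T. ✓
w: successors {x}; q ∧ ¬p ∨ (¬q → ¬p) there: x:T. ✓
x: successors {y}; q ∧ ¬p ∨ (¬q → ¬p) there: y:T. ✓
y: successors {z}; q ∧ ¬p ∨ (¬q → ¬p) there: z:F. ✗
z: successors {t}; q ∧ ¬p ∨ (¬q → ¬p) there: t:F. ✗
Satisfying worlds: {t, v, w, x}.

4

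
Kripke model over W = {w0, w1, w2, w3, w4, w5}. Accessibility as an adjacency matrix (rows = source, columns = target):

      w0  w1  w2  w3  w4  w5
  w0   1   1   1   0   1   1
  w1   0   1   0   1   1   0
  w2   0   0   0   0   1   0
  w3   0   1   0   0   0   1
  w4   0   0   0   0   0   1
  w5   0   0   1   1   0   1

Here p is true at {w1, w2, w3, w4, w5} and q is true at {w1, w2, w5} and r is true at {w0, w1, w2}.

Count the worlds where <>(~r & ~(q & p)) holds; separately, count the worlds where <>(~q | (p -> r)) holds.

For <>(~r & ~(q & p)):
w0: successors {w0, w1, w2, w4, w5}; ~r & ~(q & p) there: w0:F, w1:F, w2:F, w4:T, w5:F. ✓
w1: successors {w1, w3, w4}; ~r & ~(q & p) there: w1:F, w3:T, w4:T. ✓
w2: successors {w4}; ~r & ~(q & p) there: w4:T. ✓
w3: successors {w1, w5}; ~r & ~(q & p) there: w1:F, w5:F. ✗
w4: successors {w5}; ~r & ~(q & p) there: w5:F. ✗
w5: successors {w2, w3, w5}; ~r & ~(q & p) there: w2:F, w3:T, w5:F. ✓
— 4 worlds.
For <>(~q | (p -> r)):
w0: successors {w0, w1, w2, w4, w5}; ~q | (p -> r) there: w0:T, w1:T, w2:T, w4:T, w5:F. ✓
w1: successors {w1, w3, w4}; ~q | (p -> r) there: w1:T, w3:T, w4:T. ✓
w2: successors {w4}; ~q | (p -> r) there: w4:T. ✓
w3: successors {w1, w5}; ~q | (p -> r) there: w1:T, w5:F. ✓
w4: successors {w5}; ~q | (p -> r) there: w5:F. ✗
w5: successors {w2, w3, w5}; ~q | (p -> r) there: w2:T, w3:T, w5:F. ✓
— 5 worlds.

4 and 5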